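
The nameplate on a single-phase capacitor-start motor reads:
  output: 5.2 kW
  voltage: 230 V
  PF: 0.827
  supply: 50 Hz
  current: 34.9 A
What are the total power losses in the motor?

P_in = V·I·cosφ = 230×34.9×0.827 = 6638 W
P_out = 5200 W
Losses = P_in − P_out = 6638 − 5200 = 1438 W

1440 W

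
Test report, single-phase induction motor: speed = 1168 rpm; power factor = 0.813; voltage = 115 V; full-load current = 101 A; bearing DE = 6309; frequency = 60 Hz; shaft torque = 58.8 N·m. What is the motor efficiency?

ω = 2π × 1168/60 = 122.3 rad/s; P_out = τω = 58.8 × 122.3 = 7191 W
P_in = V·I·cosφ = 115 × 101 × 0.813 = 9443 W
η = P_out / P_in = 7191 / 9443 = 0.762 = 76.2%

76.2 %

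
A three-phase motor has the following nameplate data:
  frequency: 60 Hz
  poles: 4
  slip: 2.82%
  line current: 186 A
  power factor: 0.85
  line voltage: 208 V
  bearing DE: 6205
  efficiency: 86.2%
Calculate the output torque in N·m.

268 N·m

P_in = √3·V·I·cosφ = 1.732 × 208 × 186 × 0.85 = 56956 W
P_out = η·P_in = 0.862 × 56956 = 49096 W
n_s = 120×60/4 = 1800 rpm; n = 1800×(1−0.0282) = 1749 rpm
ω = 2π×1749/60 = 183.2 rad/s
τ = P_out/ω = 49096/183.2 = 268 N·m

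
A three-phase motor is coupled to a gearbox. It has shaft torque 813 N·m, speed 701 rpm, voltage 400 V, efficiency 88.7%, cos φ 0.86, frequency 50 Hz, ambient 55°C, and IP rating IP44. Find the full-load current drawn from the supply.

ω = 2π×701/60 = 73.41 rad/s; P_out = τω = 813 × 73.41 = 59682 W
P_in = P_out / η = 59682 / 0.887 = 67285 W
I_L = P_in / (√3·V_L·cosφ) = 67285 / (1.732 × 400 × 0.86) = 113 A

113 A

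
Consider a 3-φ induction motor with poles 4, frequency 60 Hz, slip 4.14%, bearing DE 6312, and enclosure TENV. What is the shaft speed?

n_s = 120f/p = 120×60/4 = 1800 rpm
n = n_s(1 − s) = 1800 × (1 − 0.0414) = 1725 rpm

1725 rpm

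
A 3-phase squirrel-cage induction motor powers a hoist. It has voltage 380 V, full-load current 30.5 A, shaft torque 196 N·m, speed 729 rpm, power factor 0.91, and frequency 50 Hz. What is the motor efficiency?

81.9 %

ω = 2π × 729/60 = 76.34 rad/s; P_out = τω = 196 × 76.34 = 14963 W
P_in = √3·V_L·I_L·cosφ = 1.732 × 380 × 30.5 × 0.91 = 18267 W
η = P_out / P_in = 14963 / 18267 = 0.819 = 81.9%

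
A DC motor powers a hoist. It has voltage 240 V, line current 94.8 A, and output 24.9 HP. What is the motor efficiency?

P_out = 24.9 × 746 = 18575 W
P_in = V·I = 240 × 94.8 = 22752 W
η = P_out / P_in = 18575 / 22752 = 0.816 = 81.6%

81.6 %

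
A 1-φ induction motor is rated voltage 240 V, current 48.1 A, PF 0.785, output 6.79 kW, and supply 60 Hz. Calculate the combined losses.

2.27 kW

P_in = V·I·cosφ = 240×48.1×0.785 = 9062 W
P_out = 6790 W
Losses = P_in − P_out = 9062 − 6790 = 2272 W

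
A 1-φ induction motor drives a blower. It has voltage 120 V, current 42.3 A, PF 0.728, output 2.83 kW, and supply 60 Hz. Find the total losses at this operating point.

865 W

P_in = V·I·cosφ = 120×42.3×0.728 = 3695 W
P_out = 2830 W
Losses = P_in − P_out = 3695 − 2830 = 865 W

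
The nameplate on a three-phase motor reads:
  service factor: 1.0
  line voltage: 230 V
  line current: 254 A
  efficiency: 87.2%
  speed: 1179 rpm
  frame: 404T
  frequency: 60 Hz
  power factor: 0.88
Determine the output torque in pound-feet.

464 lb·ft

P_in = √3·V·I·cosφ = 1.732 × 230 × 254 × 0.88 = 89041 W
P_out = η·P_in = 0.872 × 89041 = 77644 W
n = 1179 rpm
ω = 2π×1179/60 = 123.5 rad/s
τ = P_out/ω = 77644/123.5 = 628.7 N·m
In lb·ft: 628.7/1.356 = 464 lb·ft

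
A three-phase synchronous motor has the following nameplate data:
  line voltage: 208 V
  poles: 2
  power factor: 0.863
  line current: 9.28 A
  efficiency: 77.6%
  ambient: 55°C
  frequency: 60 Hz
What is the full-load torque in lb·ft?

P_in = √3·V·I·cosφ = 1.732 × 208 × 9.28 × 0.863 = 2885 W
P_out = η·P_in = 0.776 × 2885 = 2239 W
n = n_s = 120×60/2 = 3600 rpm (synchronous)
ω = 2π×3600/60 = 377 rad/s
τ = P_out/ω = 2239/377 = 5.939 N·m
In lb·ft: 5.939/1.356 = 4.38 lb·ft

4.38 lb·ft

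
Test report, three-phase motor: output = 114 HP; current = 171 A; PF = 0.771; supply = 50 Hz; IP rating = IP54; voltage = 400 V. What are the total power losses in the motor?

P_in = √3·V·I·cosφ = 1.732×400×171×0.771 = 91339 W
P_out = 114×746 = 85044 W
Losses = P_in − P_out = 91339 − 85044 = 6295 W

6300 W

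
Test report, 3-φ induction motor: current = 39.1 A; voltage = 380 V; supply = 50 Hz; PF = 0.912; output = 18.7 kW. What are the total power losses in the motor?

4.77 kW

P_in = √3·V·I·cosφ = 1.732×380×39.1×0.912 = 23469 W
P_out = 18700 W
Losses = P_in − P_out = 23469 − 18700 = 4769 W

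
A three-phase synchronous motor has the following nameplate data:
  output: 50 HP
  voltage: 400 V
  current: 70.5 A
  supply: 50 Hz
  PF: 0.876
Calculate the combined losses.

P_in = √3·V·I·cosφ = 1.732×400×70.5×0.876 = 42786 W
P_out = 50×746 = 37300 W
Losses = P_in − P_out = 42786 − 37300 = 5486 W

5.49 kW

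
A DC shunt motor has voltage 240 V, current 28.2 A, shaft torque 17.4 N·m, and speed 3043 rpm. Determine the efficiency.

ω = 2π × 3043/60 = 318.7 rad/s; P_out = τω = 17.4 × 318.7 = 5545 W
P_in = V·I = 240 × 28.2 = 6768 W
η = P_out / P_in = 5545 / 6768 = 0.819 = 81.9%

81.9 %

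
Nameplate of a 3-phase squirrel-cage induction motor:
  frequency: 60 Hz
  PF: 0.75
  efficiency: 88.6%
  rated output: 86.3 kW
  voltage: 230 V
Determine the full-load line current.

P_out = 86.3 kW = 86300 W
P_in = P_out / η = 86300 / 0.886 = 97404 W
I_L = P_in / (√3·V_L·cosφ) = 97404 / (1.732 × 230 × 0.75) = 326 A

326 A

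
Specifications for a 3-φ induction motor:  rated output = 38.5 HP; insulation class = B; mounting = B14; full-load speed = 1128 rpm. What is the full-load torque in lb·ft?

P_out = 38.5 × 746 = 28721 W
ω = 2π × 1128/60 = 118.1 rad/s
τ = P_out/ω = 28721/118.1 = 243.2 N·m
In lb·ft: 243.2/1.356 = 179 lb·ft

179 lb·ft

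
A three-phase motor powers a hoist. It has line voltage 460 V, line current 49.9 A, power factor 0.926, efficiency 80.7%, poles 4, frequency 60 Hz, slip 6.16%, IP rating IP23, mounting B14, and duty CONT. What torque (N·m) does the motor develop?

P_in = √3·V·I·cosφ = 1.732 × 460 × 49.9 × 0.926 = 36814 W
P_out = η·P_in = 0.807 × 36814 = 29709 W
n_s = 120×60/4 = 1800 rpm; n = 1800×(1−0.0616) = 1689 rpm
ω = 2π×1689/60 = 176.9 rad/s
τ = P_out/ω = 29709/176.9 = 168 N·m

168 N·m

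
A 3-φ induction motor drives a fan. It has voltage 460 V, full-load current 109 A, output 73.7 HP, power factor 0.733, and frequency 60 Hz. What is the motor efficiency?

P_out = 73.7 × 746 = 54980 W
P_in = √3·V_L·I_L·cosφ = 1.732 × 460 × 109 × 0.733 = 63656 W
η = P_out / P_in = 54980 / 63656 = 0.864 = 86.4%

86.4 %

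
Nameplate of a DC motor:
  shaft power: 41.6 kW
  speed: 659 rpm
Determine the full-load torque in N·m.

ω = 2π × 659/60 = 69.01 rad/s
τ = P/ω = 41600/69.01 = 603 N·m

603 N·m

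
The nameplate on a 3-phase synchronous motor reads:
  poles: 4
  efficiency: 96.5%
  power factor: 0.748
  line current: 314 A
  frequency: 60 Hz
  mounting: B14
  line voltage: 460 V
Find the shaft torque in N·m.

P_in = √3·V·I·cosφ = 1.732 × 460 × 314 × 0.748 = 187127 W
P_out = η·P_in = 0.965 × 187127 = 180578 W
n = n_s = 120×60/4 = 1800 rpm (synchronous)
ω = 2π×1800/60 = 188.5 rad/s
τ = P_out/ω = 180578/188.5 = 958 N·m

958 N·m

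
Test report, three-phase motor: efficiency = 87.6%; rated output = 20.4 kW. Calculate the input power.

P_out = 20400 W
P_in = P_out/η = 20400/0.876 = 23288 W = 23.3 kW

23.3 kW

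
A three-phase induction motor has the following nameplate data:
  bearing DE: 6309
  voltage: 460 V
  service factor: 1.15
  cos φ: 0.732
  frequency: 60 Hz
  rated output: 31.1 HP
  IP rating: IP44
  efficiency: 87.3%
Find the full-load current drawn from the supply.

P_out = 31.1 × 746 = 23201 W
P_in = P_out / η = 23201 / 0.873 = 26576 W
I_L = P_in / (√3·V_L·cosφ) = 26576 / (1.732 × 460 × 0.732) = 45.6 A

45.6 A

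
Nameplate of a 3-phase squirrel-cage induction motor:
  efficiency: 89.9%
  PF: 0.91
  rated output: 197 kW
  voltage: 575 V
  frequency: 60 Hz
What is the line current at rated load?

P_out = 197 kW = 197000 W
P_in = P_out / η = 197000 / 0.899 = 219132 W
I_L = P_in / (√3·V_L·cosφ) = 219132 / (1.732 × 575 × 0.91) = 242 A

242 A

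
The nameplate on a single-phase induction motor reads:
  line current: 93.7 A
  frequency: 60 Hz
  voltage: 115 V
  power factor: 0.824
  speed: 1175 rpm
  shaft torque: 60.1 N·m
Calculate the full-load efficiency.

ω = 2π × 1175/60 = 123 rad/s; P_out = τω = 60.1 × 123 = 7392 W
P_in = V·I·cosφ = 115 × 93.7 × 0.824 = 8879 W
η = P_out / P_in = 7392 / 8879 = 0.833 = 83.3%

83.3 %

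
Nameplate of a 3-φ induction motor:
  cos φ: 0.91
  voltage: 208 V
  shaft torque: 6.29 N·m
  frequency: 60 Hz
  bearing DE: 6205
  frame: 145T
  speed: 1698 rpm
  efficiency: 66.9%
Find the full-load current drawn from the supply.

5.1 A

ω = 2π×1698/60 = 177.8 rad/s; P_out = τω = 6.29 × 177.8 = 1118 W
P_in = P_out / η = 1118 / 0.669 = 1671 W
I_L = P_in / (√3·V_L·cosφ) = 1671 / (1.732 × 208 × 0.91) = 5.1 A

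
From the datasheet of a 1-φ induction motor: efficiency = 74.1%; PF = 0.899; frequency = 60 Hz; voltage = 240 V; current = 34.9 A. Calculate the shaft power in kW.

5.58 kW

P_in = V·I·cosφ = 240 × 34.9 × 0.899 = 7530 W
P_out = η·P_in = 0.741 × 7530 = 5580 W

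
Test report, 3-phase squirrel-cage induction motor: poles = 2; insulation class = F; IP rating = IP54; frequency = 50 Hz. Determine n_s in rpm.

n_s = 120f/p = 120×50/2 = 3000 rpm

3000 rpm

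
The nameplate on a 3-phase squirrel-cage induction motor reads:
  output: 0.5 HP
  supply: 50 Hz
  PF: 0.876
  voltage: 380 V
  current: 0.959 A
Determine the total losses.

P_in = √3·V·I·cosφ = 1.732×380×0.959×0.876 = 553 W
P_out = 0.5×746 = 373 W
Losses = P_in − P_out = 553 − 373 = 180 W

180 W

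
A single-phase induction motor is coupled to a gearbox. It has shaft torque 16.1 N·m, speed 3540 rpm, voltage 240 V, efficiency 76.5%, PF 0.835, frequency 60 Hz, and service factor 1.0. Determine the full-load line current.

ω = 2π×3540/60 = 370.7 rad/s; P_out = τω = 16.1 × 370.7 = 5968 W
P_in = P_out / η = 5968 / 0.765 = 7801 W
I = P_in / (V·cosφ) = 7801 / (240 × 0.835) = 38.9 A

38.9 A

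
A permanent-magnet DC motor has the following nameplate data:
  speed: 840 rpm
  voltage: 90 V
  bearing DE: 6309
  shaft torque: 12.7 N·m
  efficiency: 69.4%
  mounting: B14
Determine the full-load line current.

ω = 2π×840/60 = 87.96 rad/s; P_out = τω = 12.7 × 87.96 = 1117 W
P_in = P_out / η = 1117 / 0.694 = 1610 W
I = P_in / V = 1610 / 90 = 17.9 A

17.9 A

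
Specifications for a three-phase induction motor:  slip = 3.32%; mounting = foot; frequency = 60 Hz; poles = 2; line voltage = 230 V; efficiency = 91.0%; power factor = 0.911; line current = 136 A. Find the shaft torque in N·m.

123 N·m

P_in = √3·V·I·cosφ = 1.732 × 230 × 136 × 0.911 = 49355 W
P_out = η·P_in = 0.91 × 49355 = 44913 W
n_s = 120×60/2 = 3600 rpm; n = 3600×(1−0.0332) = 3480 rpm
ω = 2π×3480/60 = 364.4 rad/s
τ = P_out/ω = 44913/364.4 = 123 N·m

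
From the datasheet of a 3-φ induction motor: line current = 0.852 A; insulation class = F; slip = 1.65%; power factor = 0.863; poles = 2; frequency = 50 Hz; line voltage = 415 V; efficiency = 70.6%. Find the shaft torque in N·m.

1.21 N·m

P_in = √3·V·I·cosφ = 1.732 × 415 × 0.852 × 0.863 = 529 W
P_out = η·P_in = 0.706 × 529 = 373 W
n_s = 120×50/2 = 3000 rpm; n = 3000×(1−0.0165) = 2951 rpm
ω = 2π×2951/60 = 309 rad/s
τ = P_out/ω = 373/309 = 1.21 N·m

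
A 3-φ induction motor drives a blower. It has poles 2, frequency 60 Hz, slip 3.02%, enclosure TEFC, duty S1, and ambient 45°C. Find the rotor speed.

n_s = 120f/p = 120×60/2 = 3600 rpm
n = n_s(1 − s) = 3600 × (1 − 0.0302) = 3491 rpm

3491 rpm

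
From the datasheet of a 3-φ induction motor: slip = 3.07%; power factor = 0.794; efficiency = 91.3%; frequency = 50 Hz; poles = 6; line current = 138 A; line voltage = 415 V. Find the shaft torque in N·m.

P_in = √3·V·I·cosφ = 1.732 × 415 × 138 × 0.794 = 78758 W
P_out = η·P_in = 0.913 × 78758 = 71906 W
n_s = 120×50/6 = 1000 rpm; n = 1000×(1−0.0307) = 969 rpm
ω = 2π×969/60 = 101.5 rad/s
τ = P_out/ω = 71906/101.5 = 708 N·m

708 N·m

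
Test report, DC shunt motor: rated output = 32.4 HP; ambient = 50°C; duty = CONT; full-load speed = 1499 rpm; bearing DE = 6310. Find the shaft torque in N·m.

P_out = 32.4 × 746 = 24170 W
ω = 2π × 1499/60 = 157 rad/s
τ = P_out/ω = 24170/157 = 154 N·m

154 N·m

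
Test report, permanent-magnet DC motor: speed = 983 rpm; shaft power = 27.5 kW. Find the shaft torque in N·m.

ω = 2π × 983/60 = 102.9 rad/s
τ = P/ω = 27500/102.9 = 267 N·m

267 N·m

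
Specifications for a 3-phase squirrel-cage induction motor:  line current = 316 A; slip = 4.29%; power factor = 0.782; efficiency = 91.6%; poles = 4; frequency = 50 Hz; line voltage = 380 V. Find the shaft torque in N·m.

991 N·m

P_in = √3·V·I·cosφ = 1.732 × 380 × 316 × 0.782 = 162639 W
P_out = η·P_in = 0.916 × 162639 = 148977 W
n_s = 120×50/4 = 1500 rpm; n = 1500×(1−0.0429) = 1436 rpm
ω = 2π×1436/60 = 150.4 rad/s
τ = P_out/ω = 148977/150.4 = 991 N·m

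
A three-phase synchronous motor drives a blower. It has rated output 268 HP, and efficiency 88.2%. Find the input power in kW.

P_out = 268 × 746 = 199928 W
P_in = P_out/η = 199928/0.882 = 226676 W = 227 kW

227 kW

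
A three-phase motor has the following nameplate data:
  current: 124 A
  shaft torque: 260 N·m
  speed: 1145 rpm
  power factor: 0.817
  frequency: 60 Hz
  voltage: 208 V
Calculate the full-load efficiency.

85.4 %

ω = 2π × 1145/60 = 119.9 rad/s; P_out = τω = 260 × 119.9 = 31174 W
P_in = √3·V_L·I_L·cosφ = 1.732 × 208 × 124 × 0.817 = 36497 W
η = P_out / P_in = 31174 / 36497 = 0.854 = 85.4%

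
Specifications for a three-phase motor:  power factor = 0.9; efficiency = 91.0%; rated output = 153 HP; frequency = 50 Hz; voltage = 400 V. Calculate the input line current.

201 A

P_out = 153 × 746 = 114138 W
P_in = P_out / η = 114138 / 0.910 = 125426 W
I_L = P_in / (√3·V_L·cosφ) = 125426 / (1.732 × 400 × 0.9) = 201 A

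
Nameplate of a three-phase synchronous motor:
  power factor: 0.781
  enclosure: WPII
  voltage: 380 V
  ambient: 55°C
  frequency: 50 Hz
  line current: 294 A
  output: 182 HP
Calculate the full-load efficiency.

P_out = 182 × 746 = 135772 W
P_in = √3·V_L·I_L·cosφ = 1.732 × 380 × 294 × 0.781 = 151123 W
η = P_out / P_in = 135772 / 151123 = 0.898 = 89.8%

89.8 %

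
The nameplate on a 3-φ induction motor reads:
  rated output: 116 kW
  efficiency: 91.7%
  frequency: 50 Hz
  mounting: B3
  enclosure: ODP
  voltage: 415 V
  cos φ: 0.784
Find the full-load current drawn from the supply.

P_out = 116 kW = 116000 W
P_in = P_out / η = 116000 / 0.917 = 126499 W
I_L = P_in / (√3·V_L·cosφ) = 126499 / (1.732 × 415 × 0.784) = 224 A

224 A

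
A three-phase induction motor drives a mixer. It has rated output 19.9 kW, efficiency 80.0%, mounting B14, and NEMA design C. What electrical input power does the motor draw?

P_out = 19900 W
P_in = P_out/η = 19900/0.8 = 24875 W = 24.9 kW

24.9 kW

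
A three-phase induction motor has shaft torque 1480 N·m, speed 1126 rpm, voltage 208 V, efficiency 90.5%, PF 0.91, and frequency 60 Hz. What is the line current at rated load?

ω = 2π×1126/60 = 117.9 rad/s; P_out = τω = 1480 × 117.9 = 174492 W
P_in = P_out / η = 174492 / 0.905 = 192809 W
I_L = P_in / (√3·V_L·cosφ) = 192809 / (1.732 × 208 × 0.91) = 588 A

588 A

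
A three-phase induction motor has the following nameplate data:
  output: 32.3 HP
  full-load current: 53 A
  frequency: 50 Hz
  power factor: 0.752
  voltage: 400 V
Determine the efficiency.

87.3 %

P_out = 32.3 × 746 = 24096 W
P_in = √3·V_L·I_L·cosφ = 1.732 × 400 × 53 × 0.752 = 27612 W
η = P_out / P_in = 24096 / 27612 = 0.873 = 87.3%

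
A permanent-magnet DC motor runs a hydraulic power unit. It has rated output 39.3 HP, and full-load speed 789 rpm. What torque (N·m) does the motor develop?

P_out = 39.3 × 746 = 29318 W
ω = 2π × 789/60 = 82.62 rad/s
τ = P_out/ω = 29318/82.62 = 355 N·m

355 N·m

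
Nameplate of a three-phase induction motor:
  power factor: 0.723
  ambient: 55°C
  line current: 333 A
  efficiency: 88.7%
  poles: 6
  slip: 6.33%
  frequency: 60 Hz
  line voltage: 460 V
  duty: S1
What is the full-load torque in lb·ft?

P_in = √3·V·I·cosφ = 1.732 × 460 × 333 × 0.723 = 191818 W
P_out = η·P_in = 0.887 × 191818 = 170143 W
n_s = 120×60/6 = 1200 rpm; n = 1200×(1−0.0633) = 1124 rpm
ω = 2π×1124/60 = 117.7 rad/s
τ = P_out/ω = 170143/117.7 = 1446 N·m
In lb·ft: 1446/1.356 = 1070 lb·ft

1070 lb·ft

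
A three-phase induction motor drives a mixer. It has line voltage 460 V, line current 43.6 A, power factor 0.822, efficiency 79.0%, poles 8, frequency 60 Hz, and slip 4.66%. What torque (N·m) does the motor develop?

251 N·m

P_in = √3·V·I·cosφ = 1.732 × 460 × 43.6 × 0.822 = 28554 W
P_out = η·P_in = 0.79 × 28554 = 22558 W
n_s = 120×60/8 = 900 rpm; n = 900×(1−0.0466) = 858 rpm
ω = 2π×858/60 = 89.85 rad/s
τ = P_out/ω = 22558/89.85 = 251 N·m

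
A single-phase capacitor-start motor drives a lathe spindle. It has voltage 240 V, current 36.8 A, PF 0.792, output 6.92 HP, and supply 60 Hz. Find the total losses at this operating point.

P_in = V·I·cosφ = 240×36.8×0.792 = 6995 W
P_out = 6.92×746 = 5162 W
Losses = P_in − P_out = 6995 − 5162 = 1833 W

1830 W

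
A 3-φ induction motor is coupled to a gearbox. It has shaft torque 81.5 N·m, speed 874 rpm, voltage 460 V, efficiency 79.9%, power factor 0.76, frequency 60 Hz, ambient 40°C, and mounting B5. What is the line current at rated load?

15.4 A

ω = 2π×874/60 = 91.53 rad/s; P_out = τω = 81.5 × 91.53 = 7460 W
P_in = P_out / η = 7460 / 0.799 = 9337 W
I_L = P_in / (√3·V_L·cosφ) = 9337 / (1.732 × 460 × 0.76) = 15.4 A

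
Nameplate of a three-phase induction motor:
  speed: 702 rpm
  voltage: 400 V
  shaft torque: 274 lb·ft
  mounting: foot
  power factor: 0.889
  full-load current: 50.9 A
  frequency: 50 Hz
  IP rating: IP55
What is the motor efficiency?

τ = 274 lb·ft × 1.356 = 371.5 N·m
ω = 2π × 702/60 = 73.51 rad/s; P_out = τω = 371.5 × 73.51 = 27309 W
P_in = √3·V_L·I_L·cosφ = 1.732 × 400 × 50.9 × 0.889 = 31349 W
η = P_out / P_in = 27309 / 31349 = 0.871 = 87.1%

87.1 %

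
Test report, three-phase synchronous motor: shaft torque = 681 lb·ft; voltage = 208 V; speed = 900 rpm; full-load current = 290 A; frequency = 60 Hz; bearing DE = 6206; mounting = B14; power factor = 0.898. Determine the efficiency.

92.8 %

τ = 681 lb·ft × 1.356 = 923.4 N·m
ω = 2π × 900/60 = 94.25 rad/s; P_out = τω = 923.4 × 94.25 = 87030 W
P_in = √3·V_L·I_L·cosφ = 1.732 × 208 × 290 × 0.898 = 93818 W
η = P_out / P_in = 87030 / 93818 = 0.928 = 92.8%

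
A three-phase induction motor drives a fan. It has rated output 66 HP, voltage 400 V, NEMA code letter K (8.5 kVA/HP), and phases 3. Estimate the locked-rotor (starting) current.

810 A

S_LR = 8.5 × 66 = 561 kVA
I_LR = S_LR/(√3·V_L) = 561000/(1.732×400) = 810 A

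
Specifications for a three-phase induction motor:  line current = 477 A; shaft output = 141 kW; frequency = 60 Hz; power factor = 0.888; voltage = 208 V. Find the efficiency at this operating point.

P_out = 141 kW = 141000 W
P_in = √3·V_L·I_L·cosφ = 1.732 × 208 × 477 × 0.888 = 152596 W
η = P_out / P_in = 141000 / 152596 = 0.924 = 92.4%

92.4 %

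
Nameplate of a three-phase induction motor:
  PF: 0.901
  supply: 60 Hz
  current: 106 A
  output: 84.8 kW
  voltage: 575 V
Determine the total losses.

P_in = √3·V·I·cosφ = 1.732×575×106×0.901 = 95114 W
P_out = 84800 W
Losses = P_in − P_out = 95114 − 84800 = 10314 W

10.3 kW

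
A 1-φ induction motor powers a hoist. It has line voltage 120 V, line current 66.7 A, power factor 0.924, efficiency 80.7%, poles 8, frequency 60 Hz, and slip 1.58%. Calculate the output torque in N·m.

64.3 N·m

P_in = V·I·cosφ = 120 × 66.7 × 0.924 = 7396 W
P_out = η·P_in = 0.807 × 7396 = 5969 W
n_s = 120×60/8 = 900 rpm; n = 900×(1−0.0158) = 886 rpm
ω = 2π×886/60 = 92.78 rad/s
τ = P_out/ω = 5969/92.78 = 64.3 N·m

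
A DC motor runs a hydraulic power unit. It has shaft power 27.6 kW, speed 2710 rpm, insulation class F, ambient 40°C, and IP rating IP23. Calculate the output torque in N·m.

ω = 2π × 2710/60 = 283.8 rad/s
τ = P/ω = 27600/283.8 = 97.3 N·m

97.3 N·m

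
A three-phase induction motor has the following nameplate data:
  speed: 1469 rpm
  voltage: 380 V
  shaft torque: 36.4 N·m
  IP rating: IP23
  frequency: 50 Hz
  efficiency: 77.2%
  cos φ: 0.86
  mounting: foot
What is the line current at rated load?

12.8 A

ω = 2π×1469/60 = 153.8 rad/s; P_out = τω = 36.4 × 153.8 = 5598 W
P_in = P_out / η = 5598 / 0.772 = 7251 W
I_L = P_in / (√3·V_L·cosφ) = 7251 / (1.732 × 380 × 0.86) = 12.8 A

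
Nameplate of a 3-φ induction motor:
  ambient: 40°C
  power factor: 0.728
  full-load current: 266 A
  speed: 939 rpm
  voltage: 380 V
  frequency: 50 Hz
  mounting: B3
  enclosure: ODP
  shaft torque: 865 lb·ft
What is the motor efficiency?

τ = 865 lb·ft × 1.356 = 1173 N·m
ω = 2π × 939/60 = 98.33 rad/s; P_out = τω = 1173 × 98.33 = 115341 W
P_in = √3·V_L·I_L·cosφ = 1.732 × 380 × 266 × 0.728 = 127451 W
η = P_out / P_in = 115341 / 127451 = 0.905 = 90.5%

90.5 %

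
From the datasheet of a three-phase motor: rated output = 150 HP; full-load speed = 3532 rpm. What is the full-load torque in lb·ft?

P_out = 150 × 746 = 111900 W
ω = 2π × 3532/60 = 369.9 rad/s
τ = P_out/ω = 111900/369.9 = 302.5 N·m
In lb·ft: 302.5/1.356 = 223 lb·ft

223 lb·ft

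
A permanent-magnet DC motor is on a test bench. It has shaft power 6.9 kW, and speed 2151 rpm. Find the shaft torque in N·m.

30.6 N·m

ω = 2π × 2151/60 = 225.3 rad/s
τ = P/ω = 6900/225.3 = 30.6 N·m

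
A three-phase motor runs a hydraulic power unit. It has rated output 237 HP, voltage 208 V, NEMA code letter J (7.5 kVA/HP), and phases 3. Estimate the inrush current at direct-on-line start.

S_LR = 7.5 × 237 = 1777.5 kVA
I_LR = S_LR/(√3·V_L) = 1777500/(1.732×208) = 4930 A

4930 A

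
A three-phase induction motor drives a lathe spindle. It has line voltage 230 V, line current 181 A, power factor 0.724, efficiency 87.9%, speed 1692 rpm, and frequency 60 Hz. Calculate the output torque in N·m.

P_in = √3·V·I·cosφ = 1.732 × 230 × 181 × 0.724 = 52203 W
P_out = η·P_in = 0.879 × 52203 = 45886 W
n = 1692 rpm
ω = 2π×1692/60 = 177.2 rad/s
τ = P_out/ω = 45886/177.2 = 259 N·m

259 N·m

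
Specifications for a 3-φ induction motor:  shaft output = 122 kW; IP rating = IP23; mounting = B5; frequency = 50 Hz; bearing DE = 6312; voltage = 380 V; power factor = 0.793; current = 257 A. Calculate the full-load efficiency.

P_out = 122 kW = 122000 W
P_in = √3·V_L·I_L·cosφ = 1.732 × 380 × 257 × 0.793 = 134134 W
η = P_out / P_in = 122000 / 134134 = 0.910 = 91.0%

91.0 %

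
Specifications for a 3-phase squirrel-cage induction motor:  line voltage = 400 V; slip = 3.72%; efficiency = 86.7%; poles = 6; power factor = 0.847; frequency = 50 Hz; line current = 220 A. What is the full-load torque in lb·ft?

P_in = √3·V·I·cosφ = 1.732 × 400 × 220 × 0.847 = 129096 W
P_out = η·P_in = 0.867 × 129096 = 111926 W
n_s = 120×50/6 = 1000 rpm; n = 1000×(1−0.0372) = 963 rpm
ω = 2π×963/60 = 100.8 rad/s
τ = P_out/ω = 111926/100.8 = 1110 N·m
In lb·ft: 1110/1.356 = 819 lb·ft

819 lb·ft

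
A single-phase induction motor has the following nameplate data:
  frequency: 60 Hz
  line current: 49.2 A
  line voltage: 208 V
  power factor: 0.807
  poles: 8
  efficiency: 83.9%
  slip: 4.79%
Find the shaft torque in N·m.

77.2 N·m

P_in = V·I·cosφ = 208 × 49.2 × 0.807 = 8259 W
P_out = η·P_in = 0.839 × 8259 = 6929 W
n_s = 120×60/8 = 900 rpm; n = 900×(1−0.0479) = 857 rpm
ω = 2π×857/60 = 89.74 rad/s
τ = P_out/ω = 6929/89.74 = 77.2 N·m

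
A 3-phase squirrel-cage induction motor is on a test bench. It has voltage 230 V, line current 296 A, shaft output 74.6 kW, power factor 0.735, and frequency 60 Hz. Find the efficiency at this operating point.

P_out = 74.6 kW = 74600 W
P_in = √3·V_L·I_L·cosφ = 1.732 × 230 × 296 × 0.735 = 86667 W
η = P_out / P_in = 74600 / 86667 = 0.861 = 86.1%

86.1 %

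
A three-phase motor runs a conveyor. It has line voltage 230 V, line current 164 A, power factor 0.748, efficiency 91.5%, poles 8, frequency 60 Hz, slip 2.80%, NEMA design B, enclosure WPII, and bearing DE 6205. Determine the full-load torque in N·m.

P_in = √3·V·I·cosφ = 1.732 × 230 × 164 × 0.748 = 48868 W
P_out = η·P_in = 0.915 × 48868 = 44714 W
n_s = 120×60/8 = 900 rpm; n = 900×(1−0.028) = 875 rpm
ω = 2π×875/60 = 91.63 rad/s
τ = P_out/ω = 44714/91.63 = 488 N·m

488 N·m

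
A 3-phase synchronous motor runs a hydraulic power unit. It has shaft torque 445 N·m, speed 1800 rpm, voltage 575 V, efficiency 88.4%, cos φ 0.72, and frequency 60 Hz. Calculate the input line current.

132 A

ω = 2π×1800/60 = 188.5 rad/s; P_out = τω = 445 × 188.5 = 83883 W
P_in = P_out / η = 83883 / 0.884 = 94890 W
I_L = P_in / (√3·V_L·cosφ) = 94890 / (1.732 × 575 × 0.72) = 132 A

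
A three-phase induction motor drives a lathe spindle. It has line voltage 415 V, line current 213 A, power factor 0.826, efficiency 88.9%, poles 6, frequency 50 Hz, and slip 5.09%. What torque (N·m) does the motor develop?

1130 N·m

P_in = √3·V·I·cosφ = 1.732 × 415 × 213 × 0.826 = 126461 W
P_out = η·P_in = 0.889 × 126461 = 112424 W
n_s = 120×50/6 = 1000 rpm; n = 1000×(1−0.0509) = 949 rpm
ω = 2π×949/60 = 99.38 rad/s
τ = P_out/ω = 112424/99.38 = 1130 N·m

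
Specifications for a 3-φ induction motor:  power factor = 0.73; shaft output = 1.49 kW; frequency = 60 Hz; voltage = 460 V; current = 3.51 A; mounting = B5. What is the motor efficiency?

73.0 %

P_out = 1.49 kW = 1490 W
P_in = √3·V_L·I_L·cosφ = 1.732 × 460 × 3.51 × 0.73 = 2041 W
η = P_out / P_in = 1490 / 2041 = 0.730 = 73.0%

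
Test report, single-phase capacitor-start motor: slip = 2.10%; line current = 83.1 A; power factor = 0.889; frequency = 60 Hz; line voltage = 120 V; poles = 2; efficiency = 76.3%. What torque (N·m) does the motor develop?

P_in = V·I·cosφ = 120 × 83.1 × 0.889 = 8865 W
P_out = η·P_in = 0.763 × 8865 = 6764 W
n_s = 120×60/2 = 3600 rpm; n = 3600×(1−0.021) = 3524 rpm
ω = 2π×3524/60 = 369 rad/s
τ = P_out/ω = 6764/369 = 18.3 N·m

18.3 N·m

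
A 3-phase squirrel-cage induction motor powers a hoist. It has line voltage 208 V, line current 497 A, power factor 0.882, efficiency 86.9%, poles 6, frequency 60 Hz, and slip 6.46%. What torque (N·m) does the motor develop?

P_in = √3·V·I·cosφ = 1.732 × 208 × 497 × 0.882 = 157920 W
P_out = η·P_in = 0.869 × 157920 = 137232 W
n_s = 120×60/6 = 1200 rpm; n = 1200×(1−0.0646) = 1122 rpm
ω = 2π×1122/60 = 117.5 rad/s
τ = P_out/ω = 137232/117.5 = 1170 N·m

1170 N·m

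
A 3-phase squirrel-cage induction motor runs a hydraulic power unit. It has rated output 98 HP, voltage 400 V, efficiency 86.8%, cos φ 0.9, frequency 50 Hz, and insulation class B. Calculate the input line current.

P_out = 98 × 746 = 73108 W
P_in = P_out / η = 73108 / 0.868 = 84226 W
I_L = P_in / (√3·V_L·cosφ) = 84226 / (1.732 × 400 × 0.9) = 135 A

135 A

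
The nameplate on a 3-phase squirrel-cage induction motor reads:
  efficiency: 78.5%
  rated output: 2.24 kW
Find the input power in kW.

2.85 kW

P_out = 2240 W
P_in = P_out/η = 2240/0.785 = 2854 W = 2.85 kW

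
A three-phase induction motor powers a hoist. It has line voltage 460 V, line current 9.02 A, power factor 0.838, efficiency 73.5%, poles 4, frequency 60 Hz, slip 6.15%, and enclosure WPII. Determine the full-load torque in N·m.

P_in = √3·V·I·cosφ = 1.732 × 460 × 9.02 × 0.838 = 6022 W
P_out = η·P_in = 0.735 × 6022 = 4426 W
n_s = 120×60/4 = 1800 rpm; n = 1800×(1−0.0615) = 1689 rpm
ω = 2π×1689/60 = 176.9 rad/s
τ = P_out/ω = 4426/176.9 = 25 N·m

25 N·m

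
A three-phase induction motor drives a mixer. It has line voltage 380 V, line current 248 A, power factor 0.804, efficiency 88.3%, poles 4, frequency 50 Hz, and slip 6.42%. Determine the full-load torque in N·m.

P_in = √3·V·I·cosφ = 1.732 × 380 × 248 × 0.804 = 131232 W
P_out = η·P_in = 0.883 × 131232 = 115878 W
n_s = 120×50/4 = 1500 rpm; n = 1500×(1−0.0642) = 1404 rpm
ω = 2π×1404/60 = 147 rad/s
τ = P_out/ω = 115878/147 = 788 N·m

788 N·m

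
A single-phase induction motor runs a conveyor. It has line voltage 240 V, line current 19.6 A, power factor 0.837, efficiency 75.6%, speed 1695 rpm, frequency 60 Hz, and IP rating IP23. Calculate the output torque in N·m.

P_in = V·I·cosφ = 240 × 19.6 × 0.837 = 3937 W
P_out = η·P_in = 0.756 × 3937 = 2976 W
n = 1695 rpm
ω = 2π×1695/60 = 177.5 rad/s
τ = P_out/ω = 2976/177.5 = 16.8 N·m

16.8 N·m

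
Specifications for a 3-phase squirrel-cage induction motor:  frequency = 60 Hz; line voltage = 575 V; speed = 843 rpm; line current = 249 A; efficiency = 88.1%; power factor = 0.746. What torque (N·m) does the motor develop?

P_in = √3·V·I·cosφ = 1.732 × 575 × 249 × 0.746 = 184992 W
P_out = η·P_in = 0.881 × 184992 = 162978 W
n = 843 rpm
ω = 2π×843/60 = 88.28 rad/s
τ = P_out/ω = 162978/88.28 = 1850 N·m

1850 N·m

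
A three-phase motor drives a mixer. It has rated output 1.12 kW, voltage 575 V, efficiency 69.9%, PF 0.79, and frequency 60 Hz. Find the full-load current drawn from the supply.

P_out = 1.12 kW = 1120 W
P_in = P_out / η = 1120 / 0.699 = 1602 W
I_L = P_in / (√3·V_L·cosφ) = 1602 / (1.732 × 575 × 0.79) = 2.04 A

2.04 A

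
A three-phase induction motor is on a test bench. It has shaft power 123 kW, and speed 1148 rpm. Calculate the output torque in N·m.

1020 N·m

ω = 2π × 1148/60 = 120.2 rad/s
τ = P/ω = 123000/120.2 = 1020 N·m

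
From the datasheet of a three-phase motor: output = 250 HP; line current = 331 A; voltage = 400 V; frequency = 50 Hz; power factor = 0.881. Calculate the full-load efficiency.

P_out = 250 × 746 = 186500 W
P_in = √3·V_L·I_L·cosφ = 1.732 × 400 × 331 × 0.881 = 202028 W
η = P_out / P_in = 186500 / 202028 = 0.923 = 92.3%

92.3 %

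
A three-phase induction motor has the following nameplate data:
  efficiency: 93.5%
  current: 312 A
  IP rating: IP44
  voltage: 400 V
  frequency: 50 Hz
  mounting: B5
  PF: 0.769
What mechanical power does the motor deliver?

P_in = √3·V·I·cosφ = 1.732 × 400 × 312 × 0.769 = 166222 W
P_out = η·P_in = 0.935 × 166222 = 155418 W

155 kW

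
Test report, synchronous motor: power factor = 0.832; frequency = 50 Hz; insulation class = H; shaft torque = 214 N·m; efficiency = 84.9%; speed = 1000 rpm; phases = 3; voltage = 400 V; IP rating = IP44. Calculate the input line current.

45.8 A

ω = 2π×1000/60 = 104.7 rad/s; P_out = τω = 214 × 104.7 = 22406 W
P_in = P_out / η = 22406 / 0.849 = 26391 W
I_L = P_in / (√3·V_L·cosφ) = 26391 / (1.732 × 400 × 0.832) = 45.8 A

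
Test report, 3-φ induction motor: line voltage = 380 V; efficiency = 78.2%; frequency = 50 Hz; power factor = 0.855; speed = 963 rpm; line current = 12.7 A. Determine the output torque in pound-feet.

P_in = √3·V·I·cosφ = 1.732 × 380 × 12.7 × 0.855 = 7147 W
P_out = η·P_in = 0.782 × 7147 = 5589 W
n = 963 rpm
ω = 2π×963/60 = 100.8 rad/s
τ = P_out/ω = 5589/100.8 = 55.45 N·m
In lb·ft: 55.45/1.356 = 40.9 lb·ft

40.9 lb·ft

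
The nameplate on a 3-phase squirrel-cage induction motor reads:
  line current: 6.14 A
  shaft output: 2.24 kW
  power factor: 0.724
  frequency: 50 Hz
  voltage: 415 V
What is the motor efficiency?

P_out = 2.24 kW = 2240 W
P_in = √3·V_L·I_L·cosφ = 1.732 × 415 × 6.14 × 0.724 = 3195 W
η = P_out / P_in = 2240 / 3195 = 0.701 = 70.1%

70.1 %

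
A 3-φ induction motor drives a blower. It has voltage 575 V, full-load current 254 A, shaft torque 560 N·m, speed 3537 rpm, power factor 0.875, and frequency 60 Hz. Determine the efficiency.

ω = 2π × 3537/60 = 370.4 rad/s; P_out = τω = 560 × 370.4 = 207424 W
P_in = √3·V_L·I_L·cosφ = 1.732 × 575 × 254 × 0.875 = 221339 W
η = P_out / P_in = 207424 / 221339 = 0.937 = 93.7%

93.7 %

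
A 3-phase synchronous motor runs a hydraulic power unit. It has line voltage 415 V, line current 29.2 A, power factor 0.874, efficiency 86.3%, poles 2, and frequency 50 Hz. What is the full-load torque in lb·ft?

37.2 lb·ft

P_in = √3·V·I·cosφ = 1.732 × 415 × 29.2 × 0.874 = 18344 W
P_out = η·P_in = 0.863 × 18344 = 15831 W
n = n_s = 120×50/2 = 3000 rpm (synchronous)
ω = 2π×3000/60 = 314.2 rad/s
τ = P_out/ω = 15831/314.2 = 50.39 N·m
In lb·ft: 50.39/1.356 = 37.2 lb·ft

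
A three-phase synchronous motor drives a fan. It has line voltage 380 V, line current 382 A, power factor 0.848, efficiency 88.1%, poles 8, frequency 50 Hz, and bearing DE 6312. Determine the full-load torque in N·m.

P_in = √3·V·I·cosφ = 1.732 × 380 × 382 × 0.848 = 213202 W
P_out = η·P_in = 0.881 × 213202 = 187831 W
n = n_s = 120×50/8 = 750 rpm (synchronous)
ω = 2π×750/60 = 78.54 rad/s
τ = P_out/ω = 187831/78.54 = 2390 N·m

2390 N·m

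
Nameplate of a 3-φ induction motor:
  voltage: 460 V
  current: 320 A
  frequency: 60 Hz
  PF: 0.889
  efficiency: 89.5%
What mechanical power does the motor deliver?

203 kW

P_in = √3·V·I·cosφ = 1.732 × 460 × 320 × 0.889 = 226651 W
P_out = η·P_in = 0.895 × 226651 = 202853 W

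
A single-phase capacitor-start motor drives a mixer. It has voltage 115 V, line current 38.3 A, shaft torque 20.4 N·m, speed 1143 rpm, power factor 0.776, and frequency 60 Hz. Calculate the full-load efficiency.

ω = 2π × 1143/60 = 119.7 rad/s; P_out = τω = 20.4 × 119.7 = 2442 W
P_in = V·I·cosφ = 115 × 38.3 × 0.776 = 3418 W
η = P_out / P_in = 2442 / 3418 = 0.714 = 71.4%

71.4 %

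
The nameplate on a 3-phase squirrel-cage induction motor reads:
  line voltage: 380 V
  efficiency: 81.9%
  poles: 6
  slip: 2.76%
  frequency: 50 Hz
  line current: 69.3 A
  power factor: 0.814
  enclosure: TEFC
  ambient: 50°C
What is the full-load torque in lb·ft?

P_in = √3·V·I·cosφ = 1.732 × 380 × 69.3 × 0.814 = 37127 W
P_out = η·P_in = 0.819 × 37127 = 30407 W
n_s = 120×50/6 = 1000 rpm; n = 1000×(1−0.0276) = 972 rpm
ω = 2π×972/60 = 101.8 rad/s
τ = P_out/ω = 30407/101.8 = 298.7 N·m
In lb·ft: 298.7/1.356 = 220 lb·ft

220 lb·ft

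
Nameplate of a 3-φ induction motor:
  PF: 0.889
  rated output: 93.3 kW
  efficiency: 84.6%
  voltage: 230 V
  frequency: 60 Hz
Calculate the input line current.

311 A

P_out = 93.3 kW = 93300 W
P_in = P_out / η = 93300 / 0.846 = 110284 W
I_L = P_in / (√3·V_L·cosφ) = 110284 / (1.732 × 230 × 0.889) = 311 A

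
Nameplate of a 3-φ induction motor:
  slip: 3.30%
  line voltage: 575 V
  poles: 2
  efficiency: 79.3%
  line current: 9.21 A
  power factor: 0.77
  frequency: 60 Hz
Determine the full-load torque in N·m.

P_in = √3·V·I·cosφ = 1.732 × 575 × 9.21 × 0.77 = 7063 W
P_out = η·P_in = 0.793 × 7063 = 5601 W
n_s = 120×60/2 = 3600 rpm; n = 3600×(1−0.033) = 3481 rpm
ω = 2π×3481/60 = 364.5 rad/s
τ = P_out/ω = 5601/364.5 = 15.4 N·m

15.4 N·m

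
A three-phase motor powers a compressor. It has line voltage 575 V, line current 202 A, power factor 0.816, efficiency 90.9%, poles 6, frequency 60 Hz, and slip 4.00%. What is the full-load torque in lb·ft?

P_in = √3·V·I·cosφ = 1.732 × 575 × 202 × 0.816 = 164156 W
P_out = η·P_in = 0.909 × 164156 = 149218 W
n_s = 120×60/6 = 1200 rpm; n = 1200×(1−0.04) = 1152 rpm
ω = 2π×1152/60 = 120.6 rad/s
τ = P_out/ω = 149218/120.6 = 1237 N·m
In lb·ft: 1237/1.356 = 912 lb·ft

912 lb·ft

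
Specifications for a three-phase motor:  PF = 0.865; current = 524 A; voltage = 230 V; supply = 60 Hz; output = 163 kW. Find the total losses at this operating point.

17.6 kW

P_in = √3·V·I·cosφ = 1.732×230×524×0.865 = 180561 W
P_out = 163000 W
Losses = P_in − P_out = 180561 − 163000 = 17561 W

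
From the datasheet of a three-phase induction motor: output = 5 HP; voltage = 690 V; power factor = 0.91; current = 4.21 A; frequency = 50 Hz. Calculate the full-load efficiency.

81.5 %

P_out = 5 × 746 = 3730 W
P_in = √3·V_L·I_L·cosφ = 1.732 × 690 × 4.21 × 0.91 = 4578 W
η = P_out / P_in = 3730 / 4578 = 0.815 = 81.5%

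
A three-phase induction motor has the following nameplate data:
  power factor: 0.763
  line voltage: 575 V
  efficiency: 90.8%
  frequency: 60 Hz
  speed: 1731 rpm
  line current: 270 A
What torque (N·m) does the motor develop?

P_in = √3·V·I·cosφ = 1.732 × 575 × 270 × 0.763 = 205165 W
P_out = η·P_in = 0.908 × 205165 = 186290 W
n = 1731 rpm
ω = 2π×1731/60 = 181.3 rad/s
τ = P_out/ω = 186290/181.3 = 1030 N·m

1030 N·m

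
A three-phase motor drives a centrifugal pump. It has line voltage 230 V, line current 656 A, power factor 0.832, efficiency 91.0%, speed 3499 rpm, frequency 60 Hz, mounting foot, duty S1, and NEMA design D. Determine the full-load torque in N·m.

540 N·m

P_in = √3·V·I·cosφ = 1.732 × 230 × 656 × 0.832 = 217422 W
P_out = η·P_in = 0.91 × 217422 = 197854 W
n = 3499 rpm
ω = 2π×3499/60 = 366.4 rad/s
τ = P_out/ω = 197854/366.4 = 540 N·m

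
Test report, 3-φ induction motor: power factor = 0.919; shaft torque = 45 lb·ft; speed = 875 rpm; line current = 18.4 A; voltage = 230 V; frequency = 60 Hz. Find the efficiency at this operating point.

83.0 %

τ = 45 lb·ft × 1.356 = 61.02 N·m
ω = 2π × 875/60 = 91.63 rad/s; P_out = τω = 61.02 × 91.63 = 5591 W
P_in = √3·V_L·I_L·cosφ = 1.732 × 230 × 18.4 × 0.919 = 6736 W
η = P_out / P_in = 5591 / 6736 = 0.830 = 83.0%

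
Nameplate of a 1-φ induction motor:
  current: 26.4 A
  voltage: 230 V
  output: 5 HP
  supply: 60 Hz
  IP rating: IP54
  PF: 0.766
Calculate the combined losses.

P_in = V·I·cosφ = 230×26.4×0.766 = 4651 W
P_out = 5×746 = 3730 W
Losses = P_in − P_out = 4651 − 3730 = 921 W

921 W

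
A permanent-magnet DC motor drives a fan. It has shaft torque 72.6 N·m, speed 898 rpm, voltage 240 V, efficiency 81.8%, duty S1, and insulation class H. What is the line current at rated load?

34.8 A

ω = 2π×898/60 = 94.04 rad/s; P_out = τω = 72.6 × 94.04 = 6827 W
P_in = P_out / η = 6827 / 0.818 = 8346 W
I = P_in / V = 8346 / 240 = 34.8 A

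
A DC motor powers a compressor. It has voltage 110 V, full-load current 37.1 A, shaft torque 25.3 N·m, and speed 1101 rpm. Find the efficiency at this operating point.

ω = 2π × 1101/60 = 115.3 rad/s; P_out = τω = 25.3 × 115.3 = 2917 W
P_in = V·I = 110 × 37.1 = 4081 W
η = P_out / P_in = 2917 / 4081 = 0.715 = 71.5%

71.5 %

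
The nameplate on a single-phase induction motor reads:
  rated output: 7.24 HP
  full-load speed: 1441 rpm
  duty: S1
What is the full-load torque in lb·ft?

26.4 lb·ft

P_out = 7.24 × 746 = 5401 W
ω = 2π × 1441/60 = 150.9 rad/s
τ = P_out/ω = 5401/150.9 = 35.79 N·m
In lb·ft: 35.79/1.356 = 26.4 lb·ft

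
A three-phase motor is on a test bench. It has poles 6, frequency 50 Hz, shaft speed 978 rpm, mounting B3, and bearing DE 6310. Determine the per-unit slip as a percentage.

2.2 %

n_s = 120f/p = 120×50/6 = 1000 rpm
s = (n_s − n)/n_s = (1000 − 978)/1000 = 0.0220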